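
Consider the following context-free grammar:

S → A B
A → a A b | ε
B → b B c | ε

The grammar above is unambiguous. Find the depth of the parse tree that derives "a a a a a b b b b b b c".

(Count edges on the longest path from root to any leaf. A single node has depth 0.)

7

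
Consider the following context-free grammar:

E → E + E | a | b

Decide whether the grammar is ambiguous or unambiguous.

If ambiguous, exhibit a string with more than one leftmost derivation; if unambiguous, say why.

Ambiguous - the string 'a + a + b + a' has two distinct leftmost derivations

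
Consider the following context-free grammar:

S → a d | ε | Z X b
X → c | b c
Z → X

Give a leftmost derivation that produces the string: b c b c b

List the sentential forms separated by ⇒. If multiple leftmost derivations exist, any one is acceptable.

S ⇒ Z X b ⇒ X X b ⇒ b c X b ⇒ b c b c b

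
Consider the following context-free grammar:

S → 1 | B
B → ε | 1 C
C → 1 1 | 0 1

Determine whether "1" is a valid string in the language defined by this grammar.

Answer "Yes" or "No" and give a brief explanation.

Yes - a valid derivation exists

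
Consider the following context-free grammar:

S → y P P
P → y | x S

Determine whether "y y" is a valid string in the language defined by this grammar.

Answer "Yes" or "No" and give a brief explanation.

No - no valid derivation exists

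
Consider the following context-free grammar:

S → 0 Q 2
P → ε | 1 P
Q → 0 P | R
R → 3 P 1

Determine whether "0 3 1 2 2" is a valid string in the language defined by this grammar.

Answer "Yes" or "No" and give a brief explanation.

No - no valid derivation exists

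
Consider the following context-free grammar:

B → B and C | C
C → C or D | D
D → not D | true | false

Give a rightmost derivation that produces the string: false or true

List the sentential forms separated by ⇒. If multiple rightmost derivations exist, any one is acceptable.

B ⇒ C ⇒ C or D ⇒ C or true ⇒ D or true ⇒ false or true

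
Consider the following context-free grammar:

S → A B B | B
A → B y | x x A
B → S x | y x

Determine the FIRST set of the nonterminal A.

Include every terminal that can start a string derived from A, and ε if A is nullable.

We compute FIRST(A) using the standard algorithm.
FIRST(A) = {x, y}
FIRST(B) = {x, y}
FIRST(S) = {x, y}
Therefore, FIRST(A) = {x, y}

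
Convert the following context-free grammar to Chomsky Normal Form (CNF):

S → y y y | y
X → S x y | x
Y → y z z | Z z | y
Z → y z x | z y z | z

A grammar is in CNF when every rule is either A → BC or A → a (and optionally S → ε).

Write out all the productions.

TY → y; S → y; TX → x; X → x; TZ → z; Y → y; Z → z; S → TY X0; X0 → TY TY; X → S X1; X1 → TX TY; Y → TY X2; X2 → TZ TZ; Y → Z TZ; Z → TY X3; X3 → TZ TX; Z → TZ X4; X4 → TY TZ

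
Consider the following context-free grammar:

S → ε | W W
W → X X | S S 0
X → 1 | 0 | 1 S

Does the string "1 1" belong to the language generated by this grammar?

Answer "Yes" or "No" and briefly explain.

No - no valid derivation exists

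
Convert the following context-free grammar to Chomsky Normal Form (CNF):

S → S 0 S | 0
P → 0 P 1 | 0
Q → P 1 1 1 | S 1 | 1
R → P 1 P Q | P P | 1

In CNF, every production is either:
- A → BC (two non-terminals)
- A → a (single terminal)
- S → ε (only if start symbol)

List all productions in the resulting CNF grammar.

T0 → 0; S → 0; T1 → 1; P → 0; Q → 1; R → 1; S → S X0; X0 → T0 S; P → T0 X1; X1 → P T1; Q → P X2; X2 → T1 X3; X3 → T1 T1; Q → S T1; R → P X4; X4 → T1 X5; X5 → P Q; R → P P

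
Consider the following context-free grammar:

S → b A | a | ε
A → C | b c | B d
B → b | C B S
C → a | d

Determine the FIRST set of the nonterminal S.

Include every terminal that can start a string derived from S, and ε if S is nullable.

We compute FIRST(S) using the standard algorithm.
FIRST(A) = {a, b, d}
FIRST(B) = {a, b, d}
FIRST(C) = {a, d}
FIRST(S) = {a, b, ε}
Therefore, FIRST(S) = {a, b, ε}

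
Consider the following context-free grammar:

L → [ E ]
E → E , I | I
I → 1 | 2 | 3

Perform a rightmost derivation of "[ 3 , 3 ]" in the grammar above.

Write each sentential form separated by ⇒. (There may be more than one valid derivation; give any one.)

L ⇒ [ E ] ⇒ [ E , I ] ⇒ [ E , 3 ] ⇒ [ I , 3 ] ⇒ [ 3 , 3 ]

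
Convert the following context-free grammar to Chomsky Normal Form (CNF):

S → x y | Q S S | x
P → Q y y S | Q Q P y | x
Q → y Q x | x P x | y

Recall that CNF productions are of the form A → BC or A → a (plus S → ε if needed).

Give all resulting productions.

TX → x; TY → y; S → x; P → x; Q → y; S → TX TY; S → Q X0; X0 → S S; P → Q X1; X1 → TY X2; X2 → TY S; P → Q X3; X3 → Q X4; X4 → P TY; Q → TY X5; X5 → Q TX; Q → TX X6; X6 → P TX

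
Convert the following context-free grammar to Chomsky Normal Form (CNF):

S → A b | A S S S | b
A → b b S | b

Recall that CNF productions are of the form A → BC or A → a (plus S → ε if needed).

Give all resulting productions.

TB → b; S → b; A → b; S → A TB; S → A X0; X0 → S X1; X1 → S S; A → TB X2; X2 → TB S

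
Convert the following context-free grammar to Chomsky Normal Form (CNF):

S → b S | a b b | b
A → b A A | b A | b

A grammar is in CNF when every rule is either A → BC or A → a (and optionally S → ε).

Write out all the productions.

TB → b; TA → a; S → b; A → b; S → TB S; S → TA X0; X0 → TB TB; A → TB X1; X1 → A A; A → TB A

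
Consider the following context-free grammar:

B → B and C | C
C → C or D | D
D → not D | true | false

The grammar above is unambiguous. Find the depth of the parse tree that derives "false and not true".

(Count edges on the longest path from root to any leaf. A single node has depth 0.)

4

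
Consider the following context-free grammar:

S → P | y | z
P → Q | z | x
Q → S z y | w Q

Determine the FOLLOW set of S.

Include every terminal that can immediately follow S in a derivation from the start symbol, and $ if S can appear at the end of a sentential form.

We compute FOLLOW(S) using the standard algorithm.
FOLLOW(S) starts with {$}.
FIRST(P) = {w, x, y, z}
FIRST(Q) = {w, x, y, z}
FIRST(S) = {w, x, y, z}
FOLLOW(P) = {$, z}
FOLLOW(Q) = {$, z}
FOLLOW(S) = {$, z}
Therefore, FOLLOW(S) = {$, z}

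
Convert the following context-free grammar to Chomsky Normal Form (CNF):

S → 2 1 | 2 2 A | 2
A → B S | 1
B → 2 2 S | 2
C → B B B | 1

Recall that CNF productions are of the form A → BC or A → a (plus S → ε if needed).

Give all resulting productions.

T2 → 2; T1 → 1; S → 2; A → 1; B → 2; C → 1; S → T2 T1; S → T2 X0; X0 → T2 A; A → B S; B → T2 X1; X1 → T2 S; C → B X2; X2 → B B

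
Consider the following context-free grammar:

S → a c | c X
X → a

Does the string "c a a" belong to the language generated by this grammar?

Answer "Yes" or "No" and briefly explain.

No - no valid derivation exists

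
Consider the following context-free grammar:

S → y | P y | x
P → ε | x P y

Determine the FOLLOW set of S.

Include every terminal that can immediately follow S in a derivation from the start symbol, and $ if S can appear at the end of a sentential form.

We compute FOLLOW(S) using the standard algorithm.
FOLLOW(S) starts with {$}.
FIRST(P) = {x, ε}
FIRST(S) = {x, y}
FOLLOW(P) = {y}
FOLLOW(S) = {$}
Therefore, FOLLOW(S) = {$}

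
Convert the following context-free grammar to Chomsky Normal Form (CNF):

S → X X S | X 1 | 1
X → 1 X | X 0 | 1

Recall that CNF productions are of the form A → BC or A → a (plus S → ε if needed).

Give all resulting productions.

T1 → 1; S → 1; T0 → 0; X → 1; S → X X0; X0 → X S; S → X T1; X → T1 X; X → X T0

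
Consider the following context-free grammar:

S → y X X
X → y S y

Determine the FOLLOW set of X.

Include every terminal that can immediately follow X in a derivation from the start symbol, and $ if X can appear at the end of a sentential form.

We compute FOLLOW(X) using the standard algorithm.
FOLLOW(S) starts with {$}.
FIRST(S) = {y}
FIRST(X) = {y}
FOLLOW(S) = {$, y}
FOLLOW(X) = {$, y}
Therefore, FOLLOW(X) = {$, y}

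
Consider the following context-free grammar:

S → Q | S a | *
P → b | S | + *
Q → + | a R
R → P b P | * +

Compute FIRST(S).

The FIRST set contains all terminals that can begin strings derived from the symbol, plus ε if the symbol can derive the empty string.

We compute FIRST(S) using the standard algorithm.
FIRST(P) = {*, +, a, b}
FIRST(Q) = {+, a}
FIRST(R) = {*, +, a, b}
FIRST(S) = {*, +, a}
Therefore, FIRST(S) = {*, +, a}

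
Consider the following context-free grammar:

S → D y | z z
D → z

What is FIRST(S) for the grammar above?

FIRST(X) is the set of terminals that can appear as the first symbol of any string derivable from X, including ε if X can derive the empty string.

We compute FIRST(S) using the standard algorithm.
FIRST(D) = {z}
FIRST(S) = {z}
Therefore, FIRST(S) = {z}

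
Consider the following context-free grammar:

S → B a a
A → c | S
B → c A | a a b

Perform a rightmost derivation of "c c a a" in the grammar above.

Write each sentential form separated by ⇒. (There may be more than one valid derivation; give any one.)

S ⇒ B a a ⇒ c A a a ⇒ c c a a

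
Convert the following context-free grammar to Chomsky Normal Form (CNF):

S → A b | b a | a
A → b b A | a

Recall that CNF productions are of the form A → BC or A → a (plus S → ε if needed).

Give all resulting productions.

TB → b; TA → a; S → a; A → a; S → A TB; S → TB TA; A → TB X0; X0 → TB A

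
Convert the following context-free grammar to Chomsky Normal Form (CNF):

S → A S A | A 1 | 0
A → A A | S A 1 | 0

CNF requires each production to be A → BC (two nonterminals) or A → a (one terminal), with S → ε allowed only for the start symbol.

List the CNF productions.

T1 → 1; S → 0; A → 0; S → A X0; X0 → S A; S → A T1; A → A A; A → S X1; X1 → A T1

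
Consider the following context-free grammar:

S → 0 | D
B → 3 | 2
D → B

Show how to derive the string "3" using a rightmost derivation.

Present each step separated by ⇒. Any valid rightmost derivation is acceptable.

S ⇒ D ⇒ B ⇒ 3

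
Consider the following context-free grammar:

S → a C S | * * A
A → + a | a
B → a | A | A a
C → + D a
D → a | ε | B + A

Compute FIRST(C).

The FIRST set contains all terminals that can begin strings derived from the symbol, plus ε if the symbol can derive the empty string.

We compute FIRST(C) using the standard algorithm.
FIRST(A) = {+, a}
FIRST(B) = {+, a}
FIRST(C) = {+}
FIRST(D) = {+, a, ε}
FIRST(S) = {*, a}
Therefore, FIRST(C) = {+}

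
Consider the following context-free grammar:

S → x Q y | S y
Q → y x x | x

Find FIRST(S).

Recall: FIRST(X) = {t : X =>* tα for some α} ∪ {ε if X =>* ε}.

We compute FIRST(S) using the standard algorithm.
FIRST(Q) = {x, y}
FIRST(S) = {x}
Therefore, FIRST(S) = {x}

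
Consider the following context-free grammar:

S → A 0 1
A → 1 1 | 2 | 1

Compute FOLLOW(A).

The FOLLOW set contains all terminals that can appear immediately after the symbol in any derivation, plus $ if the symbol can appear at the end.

We compute FOLLOW(A) using the standard algorithm.
FOLLOW(S) starts with {$}.
FIRST(A) = {1, 2}
FIRST(S) = {1, 2}
FOLLOW(A) = {0}
FOLLOW(S) = {$}
Therefore, FOLLOW(A) = {0}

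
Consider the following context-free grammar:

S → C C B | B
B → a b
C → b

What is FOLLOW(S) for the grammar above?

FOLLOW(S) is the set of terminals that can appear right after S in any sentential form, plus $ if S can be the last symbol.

We compute FOLLOW(S) using the standard algorithm.
FOLLOW(S) starts with {$}.
FIRST(B) = {a}
FIRST(C) = {b}
FIRST(S) = {a, b}
FOLLOW(B) = {$}
FOLLOW(C) = {a, b}
FOLLOW(S) = {$}
Therefore, FOLLOW(S) = {$}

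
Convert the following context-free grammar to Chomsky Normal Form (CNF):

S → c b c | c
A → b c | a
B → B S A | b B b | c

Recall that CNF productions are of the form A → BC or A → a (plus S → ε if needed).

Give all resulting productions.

TC → c; TB → b; S → c; A → a; B → c; S → TC X0; X0 → TB TC; A → TB TC; B → B X1; X1 → S A; B → TB X2; X2 → B TB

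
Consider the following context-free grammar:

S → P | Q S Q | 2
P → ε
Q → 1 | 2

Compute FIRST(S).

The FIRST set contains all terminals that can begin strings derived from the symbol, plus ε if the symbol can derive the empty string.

We compute FIRST(S) using the standard algorithm.
FIRST(P) = {ε}
FIRST(Q) = {1, 2}
FIRST(S) = {1, 2, ε}
Therefore, FIRST(S) = {1, 2, ε}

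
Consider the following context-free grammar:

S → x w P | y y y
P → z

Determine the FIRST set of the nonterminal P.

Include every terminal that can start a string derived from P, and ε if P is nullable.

We compute FIRST(P) using the standard algorithm.
FIRST(P) = {z}
FIRST(S) = {x, y}
Therefore, FIRST(P) = {z}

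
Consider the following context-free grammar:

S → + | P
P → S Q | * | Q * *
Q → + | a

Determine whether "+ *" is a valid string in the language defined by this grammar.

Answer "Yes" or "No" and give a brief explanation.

No - no valid derivation exists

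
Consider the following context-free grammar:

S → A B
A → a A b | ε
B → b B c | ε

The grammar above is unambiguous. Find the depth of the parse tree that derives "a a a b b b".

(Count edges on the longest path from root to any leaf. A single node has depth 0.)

5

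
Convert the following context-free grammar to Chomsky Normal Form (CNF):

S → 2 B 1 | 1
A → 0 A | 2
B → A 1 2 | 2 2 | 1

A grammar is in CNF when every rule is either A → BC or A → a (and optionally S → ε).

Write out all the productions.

T2 → 2; T1 → 1; S → 1; T0 → 0; A → 2; B → 1; S → T2 X0; X0 → B T1; A → T0 A; B → A X1; X1 → T1 T2; B → T2 T2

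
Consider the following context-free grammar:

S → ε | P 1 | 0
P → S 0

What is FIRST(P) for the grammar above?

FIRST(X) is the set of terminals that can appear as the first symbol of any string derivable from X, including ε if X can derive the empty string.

We compute FIRST(P) using the standard algorithm.
FIRST(P) = {0}
FIRST(S) = {0, ε}
Therefore, FIRST(P) = {0}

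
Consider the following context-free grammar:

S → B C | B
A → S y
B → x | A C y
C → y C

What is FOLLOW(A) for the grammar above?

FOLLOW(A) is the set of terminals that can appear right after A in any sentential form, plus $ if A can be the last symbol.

We compute FOLLOW(A) using the standard algorithm.
FOLLOW(S) starts with {$}.
FIRST(A) = {x}
FIRST(B) = {x}
FIRST(C) = {y}
FIRST(S) = {x}
FOLLOW(A) = {y}
FOLLOW(B) = {$, y}
FOLLOW(C) = {$, y}
FOLLOW(S) = {$, y}
Therefore, FOLLOW(A) = {y}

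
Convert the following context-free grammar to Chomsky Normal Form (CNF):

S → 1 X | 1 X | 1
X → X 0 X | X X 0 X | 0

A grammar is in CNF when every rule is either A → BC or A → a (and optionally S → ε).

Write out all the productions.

T1 → 1; S → 1; T0 → 0; X → 0; S → T1 X; S → T1 X; X → X X0; X0 → T0 X; X → X X1; X1 → X X2; X2 → T0 X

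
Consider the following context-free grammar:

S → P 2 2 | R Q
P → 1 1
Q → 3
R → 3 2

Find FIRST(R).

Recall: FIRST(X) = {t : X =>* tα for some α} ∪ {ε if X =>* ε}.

We compute FIRST(R) using the standard algorithm.
FIRST(P) = {1}
FIRST(Q) = {3}
FIRST(R) = {3}
FIRST(S) = {1, 3}
Therefore, FIRST(R) = {3}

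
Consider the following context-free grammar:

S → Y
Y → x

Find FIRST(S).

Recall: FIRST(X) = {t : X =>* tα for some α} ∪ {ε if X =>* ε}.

We compute FIRST(S) using the standard algorithm.
FIRST(S) = {x}
FIRST(Y) = {x}
Therefore, FIRST(S) = {x}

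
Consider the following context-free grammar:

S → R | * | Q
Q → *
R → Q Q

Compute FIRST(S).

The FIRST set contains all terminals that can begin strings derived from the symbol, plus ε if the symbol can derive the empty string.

We compute FIRST(S) using the standard algorithm.
FIRST(Q) = {*}
FIRST(R) = {*}
FIRST(S) = {*}
Therefore, FIRST(S) = {*}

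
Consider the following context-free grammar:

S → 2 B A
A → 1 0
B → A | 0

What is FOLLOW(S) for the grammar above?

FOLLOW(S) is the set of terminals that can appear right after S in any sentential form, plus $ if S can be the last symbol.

We compute FOLLOW(S) using the standard algorithm.
FOLLOW(S) starts with {$}.
FIRST(A) = {1}
FIRST(B) = {0, 1}
FIRST(S) = {2}
FOLLOW(A) = {$, 1}
FOLLOW(B) = {1}
FOLLOW(S) = {$}
Therefore, FOLLOW(S) = {$}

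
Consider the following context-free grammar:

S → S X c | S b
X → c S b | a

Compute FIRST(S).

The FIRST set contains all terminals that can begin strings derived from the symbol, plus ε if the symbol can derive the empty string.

We compute FIRST(S) using the standard algorithm.
FIRST(S) = {}
FIRST(X) = {a, c}
Therefore, FIRST(S) = {}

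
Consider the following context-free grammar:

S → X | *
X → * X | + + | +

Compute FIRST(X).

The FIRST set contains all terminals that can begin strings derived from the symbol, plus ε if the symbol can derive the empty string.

We compute FIRST(X) using the standard algorithm.
FIRST(S) = {*, +}
FIRST(X) = {*, +}
Therefore, FIRST(X) = {*, +}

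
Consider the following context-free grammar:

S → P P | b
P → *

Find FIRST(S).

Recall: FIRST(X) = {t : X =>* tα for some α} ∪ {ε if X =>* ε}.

We compute FIRST(S) using the standard algorithm.
FIRST(P) = {*}
FIRST(S) = {*, b}
Therefore, FIRST(S) = {*, b}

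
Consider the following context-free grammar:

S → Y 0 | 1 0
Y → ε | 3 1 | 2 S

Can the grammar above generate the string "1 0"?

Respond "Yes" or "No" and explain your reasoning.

Yes - a valid derivation exists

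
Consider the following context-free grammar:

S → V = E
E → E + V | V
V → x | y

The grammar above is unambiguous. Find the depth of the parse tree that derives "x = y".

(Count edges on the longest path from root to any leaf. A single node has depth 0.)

3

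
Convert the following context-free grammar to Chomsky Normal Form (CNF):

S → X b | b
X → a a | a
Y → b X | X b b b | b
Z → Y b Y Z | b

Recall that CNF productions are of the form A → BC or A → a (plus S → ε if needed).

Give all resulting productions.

TB → b; S → b; TA → a; X → a; Y → b; Z → b; S → X TB; X → TA TA; Y → TB X; Y → X X0; X0 → TB X1; X1 → TB TB; Z → Y X2; X2 → TB X3; X3 → Y Z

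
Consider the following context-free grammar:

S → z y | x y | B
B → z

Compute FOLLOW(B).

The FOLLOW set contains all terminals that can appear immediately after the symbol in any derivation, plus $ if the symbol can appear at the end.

We compute FOLLOW(B) using the standard algorithm.
FOLLOW(S) starts with {$}.
FIRST(B) = {z}
FIRST(S) = {x, z}
FOLLOW(B) = {$}
FOLLOW(S) = {$}
Therefore, FOLLOW(B) = {$}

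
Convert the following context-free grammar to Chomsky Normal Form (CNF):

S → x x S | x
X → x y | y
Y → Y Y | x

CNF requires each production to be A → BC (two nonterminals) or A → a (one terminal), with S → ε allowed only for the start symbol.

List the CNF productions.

TX → x; S → x; TY → y; X → y; Y → x; S → TX X0; X0 → TX S; X → TX TY; Y → Y Y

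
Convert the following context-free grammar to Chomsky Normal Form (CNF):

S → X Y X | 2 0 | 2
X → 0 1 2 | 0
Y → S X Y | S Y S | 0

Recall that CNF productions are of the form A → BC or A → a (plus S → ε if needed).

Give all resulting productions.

T2 → 2; T0 → 0; S → 2; T1 → 1; X → 0; Y → 0; S → X X0; X0 → Y X; S → T2 T0; X → T0 X1; X1 → T1 T2; Y → S X2; X2 → X Y; Y → S X3; X3 → Y S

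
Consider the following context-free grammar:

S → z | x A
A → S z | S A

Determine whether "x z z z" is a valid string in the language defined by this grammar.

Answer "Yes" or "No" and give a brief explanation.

Yes - a valid derivation exists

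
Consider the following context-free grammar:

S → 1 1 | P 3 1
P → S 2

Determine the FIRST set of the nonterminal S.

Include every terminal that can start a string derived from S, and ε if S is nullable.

We compute FIRST(S) using the standard algorithm.
FIRST(P) = {1}
FIRST(S) = {1}
Therefore, FIRST(S) = {1}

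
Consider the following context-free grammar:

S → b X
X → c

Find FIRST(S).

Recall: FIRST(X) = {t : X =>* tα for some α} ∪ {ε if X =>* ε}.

We compute FIRST(S) using the standard algorithm.
FIRST(S) = {b}
FIRST(X) = {c}
Therefore, FIRST(S) = {b}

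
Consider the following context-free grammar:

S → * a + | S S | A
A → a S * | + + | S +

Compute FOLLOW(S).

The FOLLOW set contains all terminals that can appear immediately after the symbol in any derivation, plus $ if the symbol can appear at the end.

We compute FOLLOW(S) using the standard algorithm.
FOLLOW(S) starts with {$}.
FIRST(A) = {*, +, a}
FIRST(S) = {*, +, a}
FOLLOW(A) = {$, *, +, a}
FOLLOW(S) = {$, *, +, a}
Therefore, FOLLOW(S) = {$, *, +, a}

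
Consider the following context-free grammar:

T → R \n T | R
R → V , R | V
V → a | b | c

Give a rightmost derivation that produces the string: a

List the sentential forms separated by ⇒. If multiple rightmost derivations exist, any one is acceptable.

T ⇒ R ⇒ V ⇒ a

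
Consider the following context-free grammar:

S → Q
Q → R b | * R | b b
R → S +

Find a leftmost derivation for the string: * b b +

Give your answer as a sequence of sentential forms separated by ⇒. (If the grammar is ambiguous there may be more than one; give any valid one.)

S ⇒ Q ⇒ * R ⇒ * S + ⇒ * Q + ⇒ * b b +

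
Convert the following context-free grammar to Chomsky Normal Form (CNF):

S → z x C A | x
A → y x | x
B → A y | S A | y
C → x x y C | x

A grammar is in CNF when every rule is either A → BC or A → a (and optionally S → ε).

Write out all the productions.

TZ → z; TX → x; S → x; TY → y; A → x; B → y; C → x; S → TZ X0; X0 → TX X1; X1 → C A; A → TY TX; B → A TY; B → S A; C → TX X2; X2 → TX X3; X3 → TY C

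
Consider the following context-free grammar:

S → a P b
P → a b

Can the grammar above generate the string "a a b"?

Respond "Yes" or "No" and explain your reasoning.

No - no valid derivation exists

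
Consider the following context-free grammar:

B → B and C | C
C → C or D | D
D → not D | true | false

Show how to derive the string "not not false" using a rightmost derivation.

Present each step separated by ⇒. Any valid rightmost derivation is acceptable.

B ⇒ C ⇒ D ⇒ not D ⇒ not not D ⇒ not not false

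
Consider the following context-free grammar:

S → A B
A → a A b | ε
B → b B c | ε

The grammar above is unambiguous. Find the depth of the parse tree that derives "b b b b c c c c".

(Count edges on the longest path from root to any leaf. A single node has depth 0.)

6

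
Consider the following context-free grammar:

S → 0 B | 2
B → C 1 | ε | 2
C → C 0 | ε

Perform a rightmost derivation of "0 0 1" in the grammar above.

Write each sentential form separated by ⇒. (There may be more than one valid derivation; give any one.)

S ⇒ 0 B ⇒ 0 C 1 ⇒ 0 C 0 1 ⇒ 0 0 1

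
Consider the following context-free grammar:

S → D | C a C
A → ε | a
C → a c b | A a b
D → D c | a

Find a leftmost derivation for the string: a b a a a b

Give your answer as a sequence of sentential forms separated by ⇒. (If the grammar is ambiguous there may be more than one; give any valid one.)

S ⇒ C a C ⇒ A a b a C ⇒ a b a C ⇒ a b a A a b ⇒ a b a a a b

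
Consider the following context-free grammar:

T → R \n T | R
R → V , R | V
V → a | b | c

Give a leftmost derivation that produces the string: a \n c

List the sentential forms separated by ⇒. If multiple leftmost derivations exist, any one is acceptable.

T ⇒ R \n T ⇒ V \n T ⇒ a \n T ⇒ a \n R ⇒ a \n V ⇒ a \n c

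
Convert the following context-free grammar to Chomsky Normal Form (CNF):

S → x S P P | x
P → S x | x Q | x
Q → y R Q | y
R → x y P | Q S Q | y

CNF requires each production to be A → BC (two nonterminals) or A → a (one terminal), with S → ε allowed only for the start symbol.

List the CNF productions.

TX → x; S → x; P → x; TY → y; Q → y; R → y; S → TX X0; X0 → S X1; X1 → P P; P → S TX; P → TX Q; Q → TY X2; X2 → R Q; R → TX X3; X3 → TY P; R → Q X4; X4 → S Q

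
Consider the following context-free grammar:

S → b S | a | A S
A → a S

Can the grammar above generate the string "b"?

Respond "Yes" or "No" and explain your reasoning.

No - no valid derivation exists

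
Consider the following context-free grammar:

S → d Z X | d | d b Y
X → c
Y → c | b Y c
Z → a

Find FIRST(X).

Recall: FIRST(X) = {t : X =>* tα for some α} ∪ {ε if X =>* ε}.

We compute FIRST(X) using the standard algorithm.
FIRST(S) = {d}
FIRST(X) = {c}
FIRST(Y) = {b, c}
FIRST(Z) = {a}
Therefore, FIRST(X) = {c}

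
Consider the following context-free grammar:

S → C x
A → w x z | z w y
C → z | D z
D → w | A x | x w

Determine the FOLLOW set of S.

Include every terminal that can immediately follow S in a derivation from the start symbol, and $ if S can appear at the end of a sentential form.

We compute FOLLOW(S) using the standard algorithm.
FOLLOW(S) starts with {$}.
FIRST(A) = {w, z}
FIRST(C) = {w, x, z}
FIRST(D) = {w, x, z}
FIRST(S) = {w, x, z}
FOLLOW(A) = {x}
FOLLOW(C) = {x}
FOLLOW(D) = {z}
FOLLOW(S) = {$}
Therefore, FOLLOW(S) = {$}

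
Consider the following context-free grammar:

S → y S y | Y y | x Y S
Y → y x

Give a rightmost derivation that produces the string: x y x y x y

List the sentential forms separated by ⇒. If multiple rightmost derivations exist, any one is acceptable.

S ⇒ x Y S ⇒ x Y Y y ⇒ x Y y x y ⇒ x y x y x y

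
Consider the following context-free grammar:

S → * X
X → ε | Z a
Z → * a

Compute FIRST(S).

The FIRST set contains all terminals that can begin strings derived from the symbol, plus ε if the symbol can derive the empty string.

We compute FIRST(S) using the standard algorithm.
FIRST(S) = {*}
FIRST(X) = {*, ε}
FIRST(Z) = {*}
Therefore, FIRST(S) = {*}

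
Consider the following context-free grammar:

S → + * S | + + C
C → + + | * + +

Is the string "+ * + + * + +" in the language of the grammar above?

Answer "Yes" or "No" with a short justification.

Yes - a valid derivation exists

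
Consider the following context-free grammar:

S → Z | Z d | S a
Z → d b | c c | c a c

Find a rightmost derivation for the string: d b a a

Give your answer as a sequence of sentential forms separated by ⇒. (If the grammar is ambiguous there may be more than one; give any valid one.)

S ⇒ S a ⇒ S a a ⇒ Z a a ⇒ d b a a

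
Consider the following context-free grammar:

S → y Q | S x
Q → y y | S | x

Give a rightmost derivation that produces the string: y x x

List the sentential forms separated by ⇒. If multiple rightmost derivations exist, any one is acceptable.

S ⇒ S x ⇒ y Q x ⇒ y x x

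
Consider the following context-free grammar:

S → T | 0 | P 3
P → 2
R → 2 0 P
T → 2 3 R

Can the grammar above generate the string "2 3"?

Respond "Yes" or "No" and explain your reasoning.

Yes - a valid derivation exists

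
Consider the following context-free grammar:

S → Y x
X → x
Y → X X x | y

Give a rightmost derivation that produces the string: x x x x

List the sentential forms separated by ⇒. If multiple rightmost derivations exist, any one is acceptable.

S ⇒ Y x ⇒ X X x x ⇒ X x x x ⇒ x x x x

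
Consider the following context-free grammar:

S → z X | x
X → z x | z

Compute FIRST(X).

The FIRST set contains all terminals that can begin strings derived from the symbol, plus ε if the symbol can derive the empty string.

We compute FIRST(X) using the standard algorithm.
FIRST(S) = {x, z}
FIRST(X) = {z}
Therefore, FIRST(X) = {z}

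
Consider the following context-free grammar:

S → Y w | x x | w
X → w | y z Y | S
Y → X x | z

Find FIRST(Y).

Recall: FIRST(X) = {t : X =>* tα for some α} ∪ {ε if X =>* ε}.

We compute FIRST(Y) using the standard algorithm.
FIRST(S) = {w, x, y, z}
FIRST(X) = {w, x, y, z}
FIRST(Y) = {w, x, y, z}
Therefore, FIRST(Y) = {w, x, y, z}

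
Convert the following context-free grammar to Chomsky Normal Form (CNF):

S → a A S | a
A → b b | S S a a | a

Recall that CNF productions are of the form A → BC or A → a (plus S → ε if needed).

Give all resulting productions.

TA → a; S → a; TB → b; A → a; S → TA X0; X0 → A S; A → TB TB; A → S X1; X1 → S X2; X2 → TA TA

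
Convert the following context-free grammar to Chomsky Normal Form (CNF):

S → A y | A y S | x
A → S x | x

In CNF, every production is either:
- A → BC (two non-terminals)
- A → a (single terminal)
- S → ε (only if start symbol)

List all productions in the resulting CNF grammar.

TY → y; S → x; TX → x; A → x; S → A TY; S → A X0; X0 → TY S; A → S TX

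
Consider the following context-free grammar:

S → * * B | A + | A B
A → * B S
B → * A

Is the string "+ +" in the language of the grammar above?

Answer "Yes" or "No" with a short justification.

No - no valid derivation exists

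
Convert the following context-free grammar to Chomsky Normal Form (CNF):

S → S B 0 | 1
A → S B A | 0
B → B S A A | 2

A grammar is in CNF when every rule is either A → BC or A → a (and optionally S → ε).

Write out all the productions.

T0 → 0; S → 1; A → 0; B → 2; S → S X0; X0 → B T0; A → S X1; X1 → B A; B → B X2; X2 → S X3; X3 → A A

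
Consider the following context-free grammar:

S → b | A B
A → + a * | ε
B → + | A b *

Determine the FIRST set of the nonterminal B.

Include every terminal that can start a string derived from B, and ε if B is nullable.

We compute FIRST(B) using the standard algorithm.
FIRST(A) = {+, ε}
FIRST(B) = {+, b}
FIRST(S) = {+, b}
Therefore, FIRST(B) = {+, b}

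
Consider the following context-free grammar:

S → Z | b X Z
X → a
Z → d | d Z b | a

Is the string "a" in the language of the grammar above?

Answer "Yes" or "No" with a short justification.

Yes - a valid derivation exists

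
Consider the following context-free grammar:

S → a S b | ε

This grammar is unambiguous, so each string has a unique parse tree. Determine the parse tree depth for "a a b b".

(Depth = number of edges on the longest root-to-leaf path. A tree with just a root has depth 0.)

3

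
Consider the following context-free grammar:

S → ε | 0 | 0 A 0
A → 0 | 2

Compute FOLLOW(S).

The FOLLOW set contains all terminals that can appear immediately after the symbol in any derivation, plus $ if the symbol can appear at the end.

We compute FOLLOW(S) using the standard algorithm.
FOLLOW(S) starts with {$}.
FIRST(A) = {0, 2}
FIRST(S) = {0, ε}
FOLLOW(A) = {0}
FOLLOW(S) = {$}
Therefore, FOLLOW(S) = {$}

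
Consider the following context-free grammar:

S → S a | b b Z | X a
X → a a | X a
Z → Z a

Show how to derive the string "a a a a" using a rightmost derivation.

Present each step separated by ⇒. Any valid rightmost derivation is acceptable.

S ⇒ S a ⇒ X a a ⇒ a a a a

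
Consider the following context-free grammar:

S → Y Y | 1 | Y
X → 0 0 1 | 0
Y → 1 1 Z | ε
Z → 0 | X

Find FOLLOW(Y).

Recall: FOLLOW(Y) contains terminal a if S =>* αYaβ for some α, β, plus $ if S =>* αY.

We compute FOLLOW(Y) using the standard algorithm.
FOLLOW(S) starts with {$}.
FIRST(S) = {1, ε}
FIRST(X) = {0}
FIRST(Y) = {1, ε}
FIRST(Z) = {0}
FOLLOW(S) = {$}
FOLLOW(X) = {$, 1}
FOLLOW(Y) = {$, 1}
FOLLOW(Z) = {$, 1}
Therefore, FOLLOW(Y) = {$, 1}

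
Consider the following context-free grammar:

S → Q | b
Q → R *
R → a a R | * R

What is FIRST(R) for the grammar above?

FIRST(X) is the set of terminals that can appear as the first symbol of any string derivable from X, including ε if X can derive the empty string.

We compute FIRST(R) using the standard algorithm.
FIRST(Q) = {*, a}
FIRST(R) = {*, a}
FIRST(S) = {*, a, b}
Therefore, FIRST(R) = {*, a}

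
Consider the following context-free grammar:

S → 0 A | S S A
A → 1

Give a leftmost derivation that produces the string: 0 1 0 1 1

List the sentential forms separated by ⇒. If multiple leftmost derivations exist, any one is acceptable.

S ⇒ S S A ⇒ 0 A S A ⇒ 0 1 S A ⇒ 0 1 0 A A ⇒ 0 1 0 1 A ⇒ 0 1 0 1 1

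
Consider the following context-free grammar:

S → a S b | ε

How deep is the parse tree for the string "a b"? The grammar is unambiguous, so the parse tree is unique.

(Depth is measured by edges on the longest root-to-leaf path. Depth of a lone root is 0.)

2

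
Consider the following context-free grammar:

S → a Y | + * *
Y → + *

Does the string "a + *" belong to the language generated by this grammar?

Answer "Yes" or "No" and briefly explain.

Yes - a valid derivation exists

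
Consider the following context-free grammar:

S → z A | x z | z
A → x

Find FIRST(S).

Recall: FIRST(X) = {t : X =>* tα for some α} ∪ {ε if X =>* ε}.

We compute FIRST(S) using the standard algorithm.
FIRST(A) = {x}
FIRST(S) = {x, z}
Therefore, FIRST(S) = {x, z}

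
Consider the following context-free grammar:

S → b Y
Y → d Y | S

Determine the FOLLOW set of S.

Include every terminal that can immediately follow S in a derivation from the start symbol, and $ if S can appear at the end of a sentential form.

We compute FOLLOW(S) using the standard algorithm.
FOLLOW(S) starts with {$}.
FIRST(S) = {b}
FIRST(Y) = {b, d}
FOLLOW(S) = {$}
FOLLOW(Y) = {$}
Therefore, FOLLOW(S) = {$}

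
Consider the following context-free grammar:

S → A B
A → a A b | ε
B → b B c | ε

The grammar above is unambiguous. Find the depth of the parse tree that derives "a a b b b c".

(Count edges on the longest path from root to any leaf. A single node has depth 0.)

4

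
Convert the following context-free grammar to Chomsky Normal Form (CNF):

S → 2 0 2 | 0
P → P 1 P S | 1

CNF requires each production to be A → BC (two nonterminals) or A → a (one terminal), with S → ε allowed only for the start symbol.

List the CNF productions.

T2 → 2; T0 → 0; S → 0; T1 → 1; P → 1; S → T2 X0; X0 → T0 T2; P → P X1; X1 → T1 X2; X2 → P S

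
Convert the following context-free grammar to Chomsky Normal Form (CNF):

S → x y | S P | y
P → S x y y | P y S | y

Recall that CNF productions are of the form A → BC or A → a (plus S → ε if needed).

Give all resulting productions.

TX → x; TY → y; S → y; P → y; S → TX TY; S → S P; P → S X0; X0 → TX X1; X1 → TY TY; P → P X2; X2 → TY S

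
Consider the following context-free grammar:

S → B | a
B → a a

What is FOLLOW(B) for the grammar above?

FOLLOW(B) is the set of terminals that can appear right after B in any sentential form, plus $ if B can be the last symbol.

We compute FOLLOW(B) using the standard algorithm.
FOLLOW(S) starts with {$}.
FIRST(B) = {a}
FIRST(S) = {a}
FOLLOW(B) = {$}
FOLLOW(S) = {$}
Therefore, FOLLOW(B) = {$}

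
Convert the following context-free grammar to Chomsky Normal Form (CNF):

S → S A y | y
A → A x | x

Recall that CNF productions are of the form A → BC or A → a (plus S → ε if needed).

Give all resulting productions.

TY → y; S → y; TX → x; A → x; S → S X0; X0 → A TY; A → A TX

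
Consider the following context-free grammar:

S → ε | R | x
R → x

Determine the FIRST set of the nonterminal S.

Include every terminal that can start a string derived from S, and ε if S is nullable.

We compute FIRST(S) using the standard algorithm.
FIRST(R) = {x}
FIRST(S) = {x, ε}
Therefore, FIRST(S) = {x, ε}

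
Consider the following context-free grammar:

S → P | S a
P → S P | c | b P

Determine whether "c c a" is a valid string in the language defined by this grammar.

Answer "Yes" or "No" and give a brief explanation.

Yes - a valid derivation exists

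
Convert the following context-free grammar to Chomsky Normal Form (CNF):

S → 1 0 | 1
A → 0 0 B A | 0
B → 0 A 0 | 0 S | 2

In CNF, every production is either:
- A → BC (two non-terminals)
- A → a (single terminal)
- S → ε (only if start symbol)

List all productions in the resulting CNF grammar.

T1 → 1; T0 → 0; S → 1; A → 0; B → 2; S → T1 T0; A → T0 X0; X0 → T0 X1; X1 → B A; B → T0 X2; X2 → A T0; B → T0 S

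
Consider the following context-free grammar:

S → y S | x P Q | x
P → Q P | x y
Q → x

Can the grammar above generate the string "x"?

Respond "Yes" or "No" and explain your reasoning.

Yes - a valid derivation exists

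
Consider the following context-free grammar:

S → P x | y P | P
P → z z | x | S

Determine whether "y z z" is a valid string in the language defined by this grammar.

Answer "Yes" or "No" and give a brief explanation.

Yes - a valid derivation exists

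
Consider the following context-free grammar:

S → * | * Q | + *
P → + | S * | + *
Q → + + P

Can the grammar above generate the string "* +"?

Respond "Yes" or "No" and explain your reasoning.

No - no valid derivation exists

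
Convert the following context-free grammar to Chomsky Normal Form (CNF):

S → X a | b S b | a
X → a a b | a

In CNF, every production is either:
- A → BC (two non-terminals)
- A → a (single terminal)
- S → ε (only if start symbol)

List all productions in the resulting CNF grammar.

TA → a; TB → b; S → a; X → a; S → X TA; S → TB X0; X0 → S TB; X → TA X1; X1 → TA TB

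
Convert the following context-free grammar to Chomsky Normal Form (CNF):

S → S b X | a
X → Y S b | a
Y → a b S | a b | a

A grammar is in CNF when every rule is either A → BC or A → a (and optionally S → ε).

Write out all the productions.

TB → b; S → a; X → a; TA → a; Y → a; S → S X0; X0 → TB X; X → Y X1; X1 → S TB; Y → TA X2; X2 → TB S; Y → TA TB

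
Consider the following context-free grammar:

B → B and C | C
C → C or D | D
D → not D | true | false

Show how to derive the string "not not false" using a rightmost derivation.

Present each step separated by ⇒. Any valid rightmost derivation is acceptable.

B ⇒ C ⇒ D ⇒ not D ⇒ not not D ⇒ not not false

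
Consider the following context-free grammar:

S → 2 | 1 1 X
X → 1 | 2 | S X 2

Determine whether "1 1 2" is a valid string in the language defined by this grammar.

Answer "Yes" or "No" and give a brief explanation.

Yes - a valid derivation exists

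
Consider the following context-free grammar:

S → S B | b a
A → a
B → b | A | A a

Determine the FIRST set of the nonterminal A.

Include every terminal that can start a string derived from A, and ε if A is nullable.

We compute FIRST(A) using the standard algorithm.
FIRST(A) = {a}
FIRST(B) = {a, b}
FIRST(S) = {b}
Therefore, FIRST(A) = {a}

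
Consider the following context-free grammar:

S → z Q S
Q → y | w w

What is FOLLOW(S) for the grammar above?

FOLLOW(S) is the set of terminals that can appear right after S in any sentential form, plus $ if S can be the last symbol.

We compute FOLLOW(S) using the standard algorithm.
FOLLOW(S) starts with {$}.
FIRST(Q) = {w, y}
FIRST(S) = {z}
FOLLOW(Q) = {z}
FOLLOW(S) = {$}
Therefore, FOLLOW(S) = {$}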